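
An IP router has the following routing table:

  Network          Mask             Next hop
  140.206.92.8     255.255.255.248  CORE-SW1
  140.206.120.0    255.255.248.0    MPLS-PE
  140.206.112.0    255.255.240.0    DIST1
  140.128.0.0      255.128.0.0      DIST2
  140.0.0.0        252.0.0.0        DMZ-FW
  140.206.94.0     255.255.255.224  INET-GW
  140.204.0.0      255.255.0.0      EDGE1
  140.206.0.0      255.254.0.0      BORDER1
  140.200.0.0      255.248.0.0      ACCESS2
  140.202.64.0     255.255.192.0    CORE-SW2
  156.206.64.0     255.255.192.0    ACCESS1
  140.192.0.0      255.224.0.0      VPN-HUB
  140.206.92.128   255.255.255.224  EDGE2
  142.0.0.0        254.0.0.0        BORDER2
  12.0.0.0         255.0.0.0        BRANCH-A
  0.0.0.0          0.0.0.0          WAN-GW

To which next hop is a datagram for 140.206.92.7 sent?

Routes whose prefix contains 140.206.92.7:
  0.0.0.0/0 (default, matches everything) -> WAN-GW
  140.0.0.0/6 (140.0.0.0 - 143.255.255.255) -> DMZ-FW
  140.128.0.0/9 (140.128.0.0 - 140.255.255.255) -> DIST2
  140.192.0.0/11 (140.192.0.0 - 140.223.255.255) -> VPN-HUB
  140.200.0.0/13 (140.200.0.0 - 140.207.255.255) -> ACCESS2
  140.206.0.0/15 (140.206.0.0 - 140.207.255.255) -> BORDER1
More-specific entries that do NOT match:
  140.206.92.8/29 (140.206.92.8 - 140.206.92.15) does not contain 140.206.92.7
  140.206.94.0/27 (140.206.94.0 - 140.206.94.31) does not contain 140.206.92.7
  140.206.92.128/27 (140.206.92.128 - 140.206.92.159) does not contain 140.206.92.7
  140.206.120.0/21 (140.206.120.0 - 140.206.127.255) does not contain 140.206.92.7
  140.206.112.0/20 (140.206.112.0 - 140.206.127.255) does not contain 140.206.92.7
  140.202.64.0/18 (140.202.64.0 - 140.202.127.255) does not contain 140.206.92.7
  156.206.64.0/18 (156.206.64.0 - 156.206.127.255) does not contain 140.206.92.7
  140.204.0.0/16 (140.204.0.0 - 140.204.255.255) does not contain 140.206.92.7
Longest matching prefix is /15 -> next hop BORDER1.

BORDER1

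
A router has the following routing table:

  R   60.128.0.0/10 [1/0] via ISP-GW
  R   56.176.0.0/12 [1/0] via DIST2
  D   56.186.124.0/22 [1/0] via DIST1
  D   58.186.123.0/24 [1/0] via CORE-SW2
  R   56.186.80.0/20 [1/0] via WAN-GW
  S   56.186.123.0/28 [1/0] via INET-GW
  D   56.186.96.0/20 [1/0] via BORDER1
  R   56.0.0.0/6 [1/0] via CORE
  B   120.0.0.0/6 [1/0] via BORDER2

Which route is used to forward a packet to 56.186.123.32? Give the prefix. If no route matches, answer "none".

Entries matching 56.186.123.32:
  56.0.0.0/6 (56.0.0.0 - 59.255.255.255)
  56.176.0.0/12 (56.176.0.0 - 56.191.255.255)
Most specific is 56.176.0.0/12.

56.176.0.0/12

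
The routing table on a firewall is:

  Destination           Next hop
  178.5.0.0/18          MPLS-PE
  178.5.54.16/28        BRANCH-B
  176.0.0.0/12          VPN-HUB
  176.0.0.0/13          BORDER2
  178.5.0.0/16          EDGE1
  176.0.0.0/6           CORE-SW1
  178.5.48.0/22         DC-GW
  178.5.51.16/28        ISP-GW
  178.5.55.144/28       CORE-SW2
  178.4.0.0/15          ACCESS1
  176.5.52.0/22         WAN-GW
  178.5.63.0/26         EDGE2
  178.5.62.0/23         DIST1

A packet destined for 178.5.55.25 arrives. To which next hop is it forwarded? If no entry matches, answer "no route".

MPLS-PE

Routes whose prefix contains 178.5.55.25:
  176.0.0.0/6 (176.0.0.0 - 179.255.255.255) -> CORE-SW1
  178.4.0.0/15 (178.4.0.0 - 178.5.255.255) -> ACCESS1
  178.5.0.0/16 (178.5.0.0 - 178.5.255.255) -> EDGE1
  178.5.0.0/18 (178.5.0.0 - 178.5.63.255) -> MPLS-PE
More-specific entries that do NOT match:
  178.5.54.16/28 (178.5.54.16 - 178.5.54.31) does not contain 178.5.55.25
  178.5.51.16/28 (178.5.51.16 - 178.5.51.31) does not contain 178.5.55.25
  178.5.55.144/28 (178.5.55.144 - 178.5.55.159) does not contain 178.5.55.25
  178.5.63.0/26 (178.5.63.0 - 178.5.63.63) does not contain 178.5.55.25
  178.5.62.0/23 (178.5.62.0 - 178.5.63.255) does not contain 178.5.55.25
  178.5.48.0/22 (178.5.48.0 - 178.5.51.255) does not contain 178.5.55.25
  176.5.52.0/22 (176.5.52.0 - 176.5.55.255) does not contain 178.5.55.25
Longest matching prefix is /18 -> next hop MPLS-PE.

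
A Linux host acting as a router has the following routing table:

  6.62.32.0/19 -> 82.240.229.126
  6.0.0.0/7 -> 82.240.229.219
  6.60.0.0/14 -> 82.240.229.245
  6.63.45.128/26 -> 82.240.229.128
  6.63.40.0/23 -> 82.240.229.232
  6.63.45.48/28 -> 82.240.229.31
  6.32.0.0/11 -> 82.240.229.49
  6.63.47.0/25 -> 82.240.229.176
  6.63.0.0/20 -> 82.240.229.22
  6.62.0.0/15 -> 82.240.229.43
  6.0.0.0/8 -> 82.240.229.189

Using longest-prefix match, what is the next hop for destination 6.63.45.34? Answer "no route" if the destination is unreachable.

82.240.229.43

Routes whose prefix contains 6.63.45.34:
  6.0.0.0/7 (6.0.0.0 - 7.255.255.255) -> 82.240.229.219
  6.0.0.0/8 (6.0.0.0 - 6.255.255.255) -> 82.240.229.189
  6.32.0.0/11 (6.32.0.0 - 6.63.255.255) -> 82.240.229.49
  6.60.0.0/14 (6.60.0.0 - 6.63.255.255) -> 82.240.229.245
  6.62.0.0/15 (6.62.0.0 - 6.63.255.255) -> 82.240.229.43
More-specific entries that do NOT match:
  6.63.45.48/28 (6.63.45.48 - 6.63.45.63) does not contain 6.63.45.34
  6.63.45.128/26 (6.63.45.128 - 6.63.45.191) does not contain 6.63.45.34
  6.63.47.0/25 (6.63.47.0 - 6.63.47.127) does not contain 6.63.45.34
  6.63.40.0/23 (6.63.40.0 - 6.63.41.255) does not contain 6.63.45.34
  6.63.0.0/20 (6.63.0.0 - 6.63.15.255) does not contain 6.63.45.34
  6.62.32.0/19 (6.62.32.0 - 6.62.63.255) does not contain 6.63.45.34
Longest matching prefix is /15 -> next hop 82.240.229.43.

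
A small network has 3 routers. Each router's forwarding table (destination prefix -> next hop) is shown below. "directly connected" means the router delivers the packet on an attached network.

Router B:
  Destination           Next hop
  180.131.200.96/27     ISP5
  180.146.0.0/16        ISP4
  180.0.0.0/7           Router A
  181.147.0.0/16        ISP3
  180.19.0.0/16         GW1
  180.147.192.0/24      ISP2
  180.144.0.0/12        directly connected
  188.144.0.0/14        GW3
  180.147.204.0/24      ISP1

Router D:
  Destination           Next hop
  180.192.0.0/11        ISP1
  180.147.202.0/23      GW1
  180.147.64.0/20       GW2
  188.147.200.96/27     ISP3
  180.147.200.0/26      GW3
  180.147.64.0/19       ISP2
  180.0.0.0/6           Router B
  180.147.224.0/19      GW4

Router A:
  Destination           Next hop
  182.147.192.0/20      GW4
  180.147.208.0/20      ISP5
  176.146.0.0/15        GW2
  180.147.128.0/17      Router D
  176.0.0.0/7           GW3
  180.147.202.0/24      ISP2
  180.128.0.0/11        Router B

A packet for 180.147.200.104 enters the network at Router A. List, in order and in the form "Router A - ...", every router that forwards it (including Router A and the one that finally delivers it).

Router A - Router D - Router B

At Router A: longest match for 180.147.200.104 is 180.147.128.0/17 -> Router D
At Router D: longest match for 180.147.200.104 is 180.0.0.0/6 -> Router B
At Router B: longest match for 180.147.200.104 is 180.144.0.0/12 -> directly connected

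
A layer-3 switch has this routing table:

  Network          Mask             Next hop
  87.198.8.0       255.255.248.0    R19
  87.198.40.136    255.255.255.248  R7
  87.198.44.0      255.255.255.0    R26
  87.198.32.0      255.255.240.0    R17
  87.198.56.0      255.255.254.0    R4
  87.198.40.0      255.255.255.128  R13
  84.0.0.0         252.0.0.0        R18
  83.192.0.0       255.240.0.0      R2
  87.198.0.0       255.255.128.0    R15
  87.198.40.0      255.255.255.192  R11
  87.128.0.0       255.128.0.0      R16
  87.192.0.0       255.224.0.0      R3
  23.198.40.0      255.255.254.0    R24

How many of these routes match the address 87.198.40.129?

5

Prefixes containing 87.198.40.129:
  84.0.0.0/6 (84.0.0.0 - 87.255.255.255)
  87.128.0.0/9 (87.128.0.0 - 87.255.255.255)
  87.192.0.0/11 (87.192.0.0 - 87.223.255.255)
  87.198.0.0/17 (87.198.0.0 - 87.198.127.255)
  87.198.32.0/20 (87.198.32.0 - 87.198.47.255)
Total matching entries: 5.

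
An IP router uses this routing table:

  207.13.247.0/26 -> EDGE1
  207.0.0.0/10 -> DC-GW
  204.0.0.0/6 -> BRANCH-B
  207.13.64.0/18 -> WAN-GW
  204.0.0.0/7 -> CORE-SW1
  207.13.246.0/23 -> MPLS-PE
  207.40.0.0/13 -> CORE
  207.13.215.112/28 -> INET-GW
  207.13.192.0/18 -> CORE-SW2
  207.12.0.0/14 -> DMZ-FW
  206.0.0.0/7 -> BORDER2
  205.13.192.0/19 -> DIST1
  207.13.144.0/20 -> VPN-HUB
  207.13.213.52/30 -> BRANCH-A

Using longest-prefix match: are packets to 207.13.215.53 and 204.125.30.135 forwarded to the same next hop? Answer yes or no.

207.13.215.53: longest match 207.13.192.0/18 -> CORE-SW2
204.125.30.135: longest match 204.0.0.0/7 -> CORE-SW1

no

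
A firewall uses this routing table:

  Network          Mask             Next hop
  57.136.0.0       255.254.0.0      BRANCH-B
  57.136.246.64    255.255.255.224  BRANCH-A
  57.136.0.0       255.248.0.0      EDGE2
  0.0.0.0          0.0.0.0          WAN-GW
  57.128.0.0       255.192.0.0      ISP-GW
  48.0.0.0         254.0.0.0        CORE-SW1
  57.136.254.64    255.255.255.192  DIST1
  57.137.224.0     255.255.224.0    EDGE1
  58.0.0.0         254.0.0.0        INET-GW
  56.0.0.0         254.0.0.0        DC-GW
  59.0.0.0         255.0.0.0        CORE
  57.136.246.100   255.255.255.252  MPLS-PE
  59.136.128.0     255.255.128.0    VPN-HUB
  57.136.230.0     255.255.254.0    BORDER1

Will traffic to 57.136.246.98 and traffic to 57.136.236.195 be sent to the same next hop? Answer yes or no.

yes

57.136.246.98: longest match 57.136.0.0/15 -> BRANCH-B
57.136.236.195: longest match 57.136.0.0/15 -> BRANCH-B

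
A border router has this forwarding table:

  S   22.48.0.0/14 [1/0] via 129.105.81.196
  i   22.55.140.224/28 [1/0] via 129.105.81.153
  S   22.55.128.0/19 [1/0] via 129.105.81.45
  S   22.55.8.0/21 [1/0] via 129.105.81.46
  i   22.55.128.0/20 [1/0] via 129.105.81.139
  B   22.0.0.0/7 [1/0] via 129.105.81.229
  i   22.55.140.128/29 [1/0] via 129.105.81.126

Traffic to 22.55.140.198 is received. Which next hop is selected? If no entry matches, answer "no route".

129.105.81.139

Routes whose prefix contains 22.55.140.198:
  22.0.0.0/7 (22.0.0.0 - 23.255.255.255) -> 129.105.81.229
  22.55.128.0/19 (22.55.128.0 - 22.55.159.255) -> 129.105.81.45
  22.55.128.0/20 (22.55.128.0 - 22.55.143.255) -> 129.105.81.139
More-specific entries that do NOT match:
  22.55.140.128/29 (22.55.140.128 - 22.55.140.135) does not contain 22.55.140.198
  22.55.140.224/28 (22.55.140.224 - 22.55.140.239) does not contain 22.55.140.198
  22.55.8.0/21 (22.55.8.0 - 22.55.15.255) does not contain 22.55.140.198
Longest matching prefix is /20 -> next hop 129.105.81.139.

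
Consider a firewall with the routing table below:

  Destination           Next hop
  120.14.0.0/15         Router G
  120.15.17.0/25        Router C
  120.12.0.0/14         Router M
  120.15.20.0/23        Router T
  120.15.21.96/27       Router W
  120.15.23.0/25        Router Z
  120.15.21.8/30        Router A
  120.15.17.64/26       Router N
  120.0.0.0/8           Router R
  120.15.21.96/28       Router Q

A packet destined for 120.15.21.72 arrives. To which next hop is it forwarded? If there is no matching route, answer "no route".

Routes whose prefix contains 120.15.21.72:
  120.0.0.0/8 (120.0.0.0 - 120.255.255.255) -> Router R
  120.12.0.0/14 (120.12.0.0 - 120.15.255.255) -> Router M
  120.14.0.0/15 (120.14.0.0 - 120.15.255.255) -> Router G
  120.15.20.0/23 (120.15.20.0 - 120.15.21.255) -> Router T
More-specific entries that do NOT match:
  120.15.21.8/30 (120.15.21.8 - 120.15.21.11) does not contain 120.15.21.72
  120.15.21.96/28 (120.15.21.96 - 120.15.21.111) does not contain 120.15.21.72
  120.15.21.96/27 (120.15.21.96 - 120.15.21.127) does not contain 120.15.21.72
  120.15.17.64/26 (120.15.17.64 - 120.15.17.127) does not contain 120.15.21.72
  120.15.17.0/25 (120.15.17.0 - 120.15.17.127) does not contain 120.15.21.72
  120.15.23.0/25 (120.15.23.0 - 120.15.23.127) does not contain 120.15.21.72
Longest matching prefix is /23 -> next hop Router T.

Router T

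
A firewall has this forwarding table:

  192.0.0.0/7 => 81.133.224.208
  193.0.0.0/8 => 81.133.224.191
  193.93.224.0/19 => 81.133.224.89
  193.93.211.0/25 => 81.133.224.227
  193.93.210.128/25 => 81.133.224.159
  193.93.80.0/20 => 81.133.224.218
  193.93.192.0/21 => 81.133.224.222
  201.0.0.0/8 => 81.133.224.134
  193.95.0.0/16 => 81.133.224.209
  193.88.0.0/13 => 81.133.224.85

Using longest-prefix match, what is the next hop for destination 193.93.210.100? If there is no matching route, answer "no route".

81.133.224.85

Routes whose prefix contains 193.93.210.100:
  192.0.0.0/7 (192.0.0.0 - 193.255.255.255) -> 81.133.224.208
  193.0.0.0/8 (193.0.0.0 - 193.255.255.255) -> 81.133.224.191
  193.88.0.0/13 (193.88.0.0 - 193.95.255.255) -> 81.133.224.85
More-specific entries that do NOT match:
  193.93.211.0/25 (193.93.211.0 - 193.93.211.127) does not contain 193.93.210.100
  193.93.210.128/25 (193.93.210.128 - 193.93.210.255) does not contain 193.93.210.100
  193.93.192.0/21 (193.93.192.0 - 193.93.199.255) does not contain 193.93.210.100
  193.93.80.0/20 (193.93.80.0 - 193.93.95.255) does not contain 193.93.210.100
  193.93.224.0/19 (193.93.224.0 - 193.93.255.255) does not contain 193.93.210.100
  193.95.0.0/16 (193.95.0.0 - 193.95.255.255) does not contain 193.93.210.100
Longest matching prefix is /13 -> next hop 81.133.224.85.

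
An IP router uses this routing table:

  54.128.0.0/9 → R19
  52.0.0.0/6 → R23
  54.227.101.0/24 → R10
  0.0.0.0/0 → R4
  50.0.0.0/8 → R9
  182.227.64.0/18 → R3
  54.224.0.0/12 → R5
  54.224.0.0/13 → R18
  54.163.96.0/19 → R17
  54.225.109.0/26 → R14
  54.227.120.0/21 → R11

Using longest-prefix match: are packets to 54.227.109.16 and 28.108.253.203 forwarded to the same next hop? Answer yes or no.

no

54.227.109.16: longest match 54.224.0.0/13 -> R18
28.108.253.203: longest match 0.0.0.0/0 -> R4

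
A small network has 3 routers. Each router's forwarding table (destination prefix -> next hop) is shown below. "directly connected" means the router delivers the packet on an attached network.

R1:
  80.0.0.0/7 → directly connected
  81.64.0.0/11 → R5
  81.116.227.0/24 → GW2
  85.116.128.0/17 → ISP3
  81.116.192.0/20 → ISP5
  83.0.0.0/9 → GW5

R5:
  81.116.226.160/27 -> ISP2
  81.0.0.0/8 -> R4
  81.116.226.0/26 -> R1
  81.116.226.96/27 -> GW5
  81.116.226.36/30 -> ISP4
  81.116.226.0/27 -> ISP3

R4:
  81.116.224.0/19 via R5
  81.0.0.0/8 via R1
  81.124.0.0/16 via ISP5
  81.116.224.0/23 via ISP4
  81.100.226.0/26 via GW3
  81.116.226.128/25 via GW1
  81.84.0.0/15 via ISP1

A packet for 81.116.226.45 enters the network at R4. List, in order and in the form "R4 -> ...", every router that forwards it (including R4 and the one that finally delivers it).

R4 -> R5 -> R1

At R4: longest match for 81.116.226.45 is 81.116.224.0/19 -> R5
At R5: longest match for 81.116.226.45 is 81.116.226.0/26 -> R1
At R1: longest match for 81.116.226.45 is 80.0.0.0/7 -> directly connected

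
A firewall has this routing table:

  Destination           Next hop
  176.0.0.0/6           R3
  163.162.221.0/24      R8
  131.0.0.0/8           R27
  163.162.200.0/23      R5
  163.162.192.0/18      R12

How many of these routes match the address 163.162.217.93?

Prefixes containing 163.162.217.93:
  163.162.192.0/18 (163.162.192.0 - 163.162.255.255)
Total matching entries: 1.

1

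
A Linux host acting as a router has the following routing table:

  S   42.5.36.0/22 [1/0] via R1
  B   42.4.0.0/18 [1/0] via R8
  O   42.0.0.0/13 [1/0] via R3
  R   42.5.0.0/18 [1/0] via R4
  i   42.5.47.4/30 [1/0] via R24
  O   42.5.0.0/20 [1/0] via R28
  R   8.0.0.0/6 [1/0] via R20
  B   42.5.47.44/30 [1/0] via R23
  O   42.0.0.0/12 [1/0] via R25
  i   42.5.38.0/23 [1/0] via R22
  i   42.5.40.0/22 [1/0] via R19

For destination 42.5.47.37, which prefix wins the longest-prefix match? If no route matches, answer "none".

Entries matching 42.5.47.37:
  42.0.0.0/12 (42.0.0.0 - 42.15.255.255)
  42.0.0.0/13 (42.0.0.0 - 42.7.255.255)
  42.5.0.0/18 (42.5.0.0 - 42.5.63.255)
Most specific is 42.5.0.0/18.

42.5.0.0/18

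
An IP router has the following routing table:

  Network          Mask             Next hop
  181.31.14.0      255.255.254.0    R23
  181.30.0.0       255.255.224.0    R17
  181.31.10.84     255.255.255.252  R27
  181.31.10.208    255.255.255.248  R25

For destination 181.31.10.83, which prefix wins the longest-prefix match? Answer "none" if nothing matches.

none

181.31.10.83 is outside every listed prefix and there is no default route.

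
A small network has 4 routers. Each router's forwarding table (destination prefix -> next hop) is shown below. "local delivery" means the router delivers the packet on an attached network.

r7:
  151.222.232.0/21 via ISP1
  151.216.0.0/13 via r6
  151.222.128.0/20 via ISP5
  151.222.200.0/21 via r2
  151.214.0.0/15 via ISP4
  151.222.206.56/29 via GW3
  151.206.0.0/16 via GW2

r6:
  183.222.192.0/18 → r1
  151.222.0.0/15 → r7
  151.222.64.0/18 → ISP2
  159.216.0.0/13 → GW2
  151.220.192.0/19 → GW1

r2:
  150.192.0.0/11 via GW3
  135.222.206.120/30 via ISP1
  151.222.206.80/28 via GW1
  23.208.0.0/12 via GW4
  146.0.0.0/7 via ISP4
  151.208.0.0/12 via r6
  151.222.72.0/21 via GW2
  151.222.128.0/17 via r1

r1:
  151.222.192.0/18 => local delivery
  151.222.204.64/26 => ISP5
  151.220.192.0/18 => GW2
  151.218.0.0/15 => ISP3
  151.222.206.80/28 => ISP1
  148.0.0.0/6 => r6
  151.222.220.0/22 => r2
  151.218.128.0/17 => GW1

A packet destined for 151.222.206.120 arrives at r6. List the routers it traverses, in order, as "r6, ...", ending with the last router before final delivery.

At r6: longest match for 151.222.206.120 is 151.222.0.0/15 -> r7
At r7: longest match for 151.222.206.120 is 151.222.200.0/21 -> r2
At r2: longest match for 151.222.206.120 is 151.222.128.0/17 -> r1
At r1: longest match for 151.222.206.120 is 151.222.192.0/18 -> local delivery

r6, r7, r2, r1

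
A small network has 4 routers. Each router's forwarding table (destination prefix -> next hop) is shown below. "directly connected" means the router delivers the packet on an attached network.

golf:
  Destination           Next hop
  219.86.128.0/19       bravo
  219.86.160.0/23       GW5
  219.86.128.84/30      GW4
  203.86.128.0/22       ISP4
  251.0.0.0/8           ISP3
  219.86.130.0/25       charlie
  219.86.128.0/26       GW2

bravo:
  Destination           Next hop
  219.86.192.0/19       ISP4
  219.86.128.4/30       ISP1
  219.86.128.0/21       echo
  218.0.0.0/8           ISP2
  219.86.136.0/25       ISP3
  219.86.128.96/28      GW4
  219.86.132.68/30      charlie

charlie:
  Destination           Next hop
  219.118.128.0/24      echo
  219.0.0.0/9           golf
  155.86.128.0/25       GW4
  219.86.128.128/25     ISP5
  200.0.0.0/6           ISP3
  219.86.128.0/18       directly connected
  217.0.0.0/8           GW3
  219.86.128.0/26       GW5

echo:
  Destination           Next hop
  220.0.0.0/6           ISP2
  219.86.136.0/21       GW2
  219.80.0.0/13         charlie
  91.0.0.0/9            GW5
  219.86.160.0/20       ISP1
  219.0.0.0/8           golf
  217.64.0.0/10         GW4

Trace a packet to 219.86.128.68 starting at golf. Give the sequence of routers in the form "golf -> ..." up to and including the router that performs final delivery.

At golf: longest match for 219.86.128.68 is 219.86.128.0/19 -> bravo
At bravo: longest match for 219.86.128.68 is 219.86.128.0/21 -> echo
At echo: longest match for 219.86.128.68 is 219.80.0.0/13 -> charlie
At charlie: longest match for 219.86.128.68 is 219.86.128.0/18 -> directly connected

golf -> bravo -> echo -> charlie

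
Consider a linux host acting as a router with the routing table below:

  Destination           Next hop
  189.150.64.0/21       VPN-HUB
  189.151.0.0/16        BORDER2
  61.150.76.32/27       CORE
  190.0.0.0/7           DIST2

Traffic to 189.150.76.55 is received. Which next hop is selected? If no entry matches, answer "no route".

No entry's prefix contains 189.150.76.55; there is no default route.

no route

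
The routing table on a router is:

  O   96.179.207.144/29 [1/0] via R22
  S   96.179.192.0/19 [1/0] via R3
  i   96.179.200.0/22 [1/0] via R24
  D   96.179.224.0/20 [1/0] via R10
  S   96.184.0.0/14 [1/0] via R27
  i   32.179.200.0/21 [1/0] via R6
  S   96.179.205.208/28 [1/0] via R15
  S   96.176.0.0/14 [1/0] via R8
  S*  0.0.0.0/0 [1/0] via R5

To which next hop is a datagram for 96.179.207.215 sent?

Routes whose prefix contains 96.179.207.215:
  0.0.0.0/0 (default, matches everything) -> R5
  96.176.0.0/14 (96.176.0.0 - 96.179.255.255) -> R8
  96.179.192.0/19 (96.179.192.0 - 96.179.223.255) -> R3
More-specific entries that do NOT match:
  96.179.207.144/29 (96.179.207.144 - 96.179.207.151) does not contain 96.179.207.215
  96.179.205.208/28 (96.179.205.208 - 96.179.205.223) does not contain 96.179.207.215
  96.179.200.0/22 (96.179.200.0 - 96.179.203.255) does not contain 96.179.207.215
  32.179.200.0/21 (32.179.200.0 - 32.179.207.255) does not contain 96.179.207.215
  96.179.224.0/20 (96.179.224.0 - 96.179.239.255) does not contain 96.179.207.215
Longest matching prefix is /19 -> next hop R3.

R3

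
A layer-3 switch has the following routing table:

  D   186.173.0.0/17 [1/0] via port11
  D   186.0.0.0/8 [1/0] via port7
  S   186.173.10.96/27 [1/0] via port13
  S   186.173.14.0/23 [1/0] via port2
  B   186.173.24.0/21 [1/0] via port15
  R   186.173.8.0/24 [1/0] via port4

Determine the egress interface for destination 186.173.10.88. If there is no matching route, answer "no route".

port11

Routes whose prefix contains 186.173.10.88:
  186.0.0.0/8 (186.0.0.0 - 186.255.255.255) -> port7
  186.173.0.0/17 (186.173.0.0 - 186.173.127.255) -> port11
More-specific entries that do NOT match:
  186.173.10.96/27 (186.173.10.96 - 186.173.10.127) does not contain 186.173.10.88
  186.173.8.0/24 (186.173.8.0 - 186.173.8.255) does not contain 186.173.10.88
  186.173.14.0/23 (186.173.14.0 - 186.173.15.255) does not contain 186.173.10.88
  186.173.24.0/21 (186.173.24.0 - 186.173.31.255) does not contain 186.173.10.88
Longest matching prefix is /17 -> interface port11.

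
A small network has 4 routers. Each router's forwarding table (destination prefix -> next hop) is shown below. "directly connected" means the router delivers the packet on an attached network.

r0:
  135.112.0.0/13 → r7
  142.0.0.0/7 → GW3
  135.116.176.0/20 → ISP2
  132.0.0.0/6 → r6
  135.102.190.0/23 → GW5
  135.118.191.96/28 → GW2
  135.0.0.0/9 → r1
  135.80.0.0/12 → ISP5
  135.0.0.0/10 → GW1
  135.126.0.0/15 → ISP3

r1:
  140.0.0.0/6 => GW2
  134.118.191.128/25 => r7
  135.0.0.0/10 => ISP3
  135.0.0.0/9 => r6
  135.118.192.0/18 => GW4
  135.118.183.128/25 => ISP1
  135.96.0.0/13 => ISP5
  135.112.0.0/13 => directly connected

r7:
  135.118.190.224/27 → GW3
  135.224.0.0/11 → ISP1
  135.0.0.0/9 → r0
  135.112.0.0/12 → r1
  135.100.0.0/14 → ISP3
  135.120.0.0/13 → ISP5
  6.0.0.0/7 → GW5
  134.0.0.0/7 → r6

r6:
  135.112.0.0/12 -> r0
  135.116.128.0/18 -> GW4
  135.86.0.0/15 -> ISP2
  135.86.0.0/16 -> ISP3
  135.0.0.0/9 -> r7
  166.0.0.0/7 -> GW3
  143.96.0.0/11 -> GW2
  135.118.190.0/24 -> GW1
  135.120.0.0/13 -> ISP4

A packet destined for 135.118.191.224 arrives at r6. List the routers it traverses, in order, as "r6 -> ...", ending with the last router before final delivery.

At r6: longest match for 135.118.191.224 is 135.112.0.0/12 -> r0
At r0: longest match for 135.118.191.224 is 135.112.0.0/13 -> r7
At r7: longest match for 135.118.191.224 is 135.112.0.0/12 -> r1
At r1: longest match for 135.118.191.224 is 135.112.0.0/13 -> directly connected

r6 -> r0 -> r7 -> r1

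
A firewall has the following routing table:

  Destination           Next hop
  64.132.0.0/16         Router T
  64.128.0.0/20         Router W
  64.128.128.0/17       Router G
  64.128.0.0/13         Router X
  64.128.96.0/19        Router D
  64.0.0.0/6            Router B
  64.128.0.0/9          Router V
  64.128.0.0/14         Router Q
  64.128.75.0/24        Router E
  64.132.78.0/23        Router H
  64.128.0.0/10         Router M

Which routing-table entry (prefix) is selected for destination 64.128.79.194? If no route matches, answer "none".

64.128.0.0/14

Entries matching 64.128.79.194:
  64.0.0.0/6 (64.0.0.0 - 67.255.255.255)
  64.128.0.0/9 (64.128.0.0 - 64.255.255.255)
  64.128.0.0/10 (64.128.0.0 - 64.191.255.255)
  64.128.0.0/13 (64.128.0.0 - 64.135.255.255)
  64.128.0.0/14 (64.128.0.0 - 64.131.255.255)
Most specific is 64.128.0.0/14.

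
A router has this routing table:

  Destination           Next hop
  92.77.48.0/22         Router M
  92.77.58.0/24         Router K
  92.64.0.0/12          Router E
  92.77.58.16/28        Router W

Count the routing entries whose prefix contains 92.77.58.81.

2

Prefixes containing 92.77.58.81:
  92.64.0.0/12 (92.64.0.0 - 92.79.255.255)
  92.77.58.0/24 (92.77.58.0 - 92.77.58.255)
Total matching entries: 2.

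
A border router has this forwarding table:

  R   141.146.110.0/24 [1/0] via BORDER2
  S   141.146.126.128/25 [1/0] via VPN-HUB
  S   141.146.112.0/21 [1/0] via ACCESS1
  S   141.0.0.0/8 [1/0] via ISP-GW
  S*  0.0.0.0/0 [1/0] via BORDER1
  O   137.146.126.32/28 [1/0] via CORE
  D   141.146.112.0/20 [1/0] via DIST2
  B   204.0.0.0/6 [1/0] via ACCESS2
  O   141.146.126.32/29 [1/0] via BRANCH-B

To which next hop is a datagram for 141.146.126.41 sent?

DIST2

Routes whose prefix contains 141.146.126.41:
  0.0.0.0/0 (default, matches everything) -> BORDER1
  141.0.0.0/8 (141.0.0.0 - 141.255.255.255) -> ISP-GW
  141.146.112.0/20 (141.146.112.0 - 141.146.127.255) -> DIST2
More-specific entries that do NOT match:
  141.146.126.32/29 (141.146.126.32 - 141.146.126.39) does not contain 141.146.126.41
  137.146.126.32/28 (137.146.126.32 - 137.146.126.47) does not contain 141.146.126.41
  141.146.126.128/25 (141.146.126.128 - 141.146.126.255) does not contain 141.146.126.41
  141.146.110.0/24 (141.146.110.0 - 141.146.110.255) does not contain 141.146.126.41
  141.146.112.0/21 (141.146.112.0 - 141.146.119.255) does not contain 141.146.126.41
Longest matching prefix is /20 -> next hop DIST2.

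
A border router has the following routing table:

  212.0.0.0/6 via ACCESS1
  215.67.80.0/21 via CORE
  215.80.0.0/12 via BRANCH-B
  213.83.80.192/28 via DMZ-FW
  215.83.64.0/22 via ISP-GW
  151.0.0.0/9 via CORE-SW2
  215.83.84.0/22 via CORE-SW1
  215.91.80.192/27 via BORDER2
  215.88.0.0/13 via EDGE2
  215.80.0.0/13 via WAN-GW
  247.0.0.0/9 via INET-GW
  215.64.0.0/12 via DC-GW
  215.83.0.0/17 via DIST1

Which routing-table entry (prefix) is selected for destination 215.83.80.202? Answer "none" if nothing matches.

215.83.0.0/17

Entries matching 215.83.80.202:
  212.0.0.0/6 (212.0.0.0 - 215.255.255.255)
  215.80.0.0/12 (215.80.0.0 - 215.95.255.255)
  215.80.0.0/13 (215.80.0.0 - 215.87.255.255)
  215.83.0.0/17 (215.83.0.0 - 215.83.127.255)
Most specific is 215.83.0.0/17.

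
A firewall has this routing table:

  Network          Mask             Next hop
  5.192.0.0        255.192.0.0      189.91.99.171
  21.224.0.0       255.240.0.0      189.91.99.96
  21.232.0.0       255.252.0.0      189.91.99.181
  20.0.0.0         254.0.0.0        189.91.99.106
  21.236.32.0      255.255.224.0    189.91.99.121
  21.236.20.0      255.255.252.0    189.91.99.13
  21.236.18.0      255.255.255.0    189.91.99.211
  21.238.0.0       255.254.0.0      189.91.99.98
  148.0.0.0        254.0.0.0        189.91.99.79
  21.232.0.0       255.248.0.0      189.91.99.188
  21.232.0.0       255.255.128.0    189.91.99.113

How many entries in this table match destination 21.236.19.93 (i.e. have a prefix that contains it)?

Prefixes containing 21.236.19.93:
  20.0.0.0/7 (20.0.0.0 - 21.255.255.255)
  21.224.0.0/12 (21.224.0.0 - 21.239.255.255)
  21.232.0.0/13 (21.232.0.0 - 21.239.255.255)
Total matching entries: 3.

3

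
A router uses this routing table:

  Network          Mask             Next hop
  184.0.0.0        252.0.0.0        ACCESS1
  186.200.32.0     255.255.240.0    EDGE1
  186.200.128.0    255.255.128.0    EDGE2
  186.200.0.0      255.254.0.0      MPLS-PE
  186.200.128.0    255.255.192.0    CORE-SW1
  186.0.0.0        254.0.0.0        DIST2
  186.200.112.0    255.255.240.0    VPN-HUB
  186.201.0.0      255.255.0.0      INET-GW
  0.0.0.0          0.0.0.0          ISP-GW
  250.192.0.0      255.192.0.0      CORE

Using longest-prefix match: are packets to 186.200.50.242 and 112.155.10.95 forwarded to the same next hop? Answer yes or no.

186.200.50.242: longest match 186.200.0.0/15 -> MPLS-PE
112.155.10.95: longest match 0.0.0.0/0 -> ISP-GW

no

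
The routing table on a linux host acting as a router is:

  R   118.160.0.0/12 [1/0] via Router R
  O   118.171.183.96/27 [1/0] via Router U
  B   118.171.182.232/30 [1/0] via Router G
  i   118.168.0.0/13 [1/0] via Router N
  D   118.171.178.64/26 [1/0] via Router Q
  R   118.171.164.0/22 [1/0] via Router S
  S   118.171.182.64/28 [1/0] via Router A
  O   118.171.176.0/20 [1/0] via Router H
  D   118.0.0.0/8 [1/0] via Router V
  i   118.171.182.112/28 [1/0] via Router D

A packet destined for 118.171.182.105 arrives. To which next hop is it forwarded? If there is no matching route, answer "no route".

Router H

Routes whose prefix contains 118.171.182.105:
  118.0.0.0/8 (118.0.0.0 - 118.255.255.255) -> Router V
  118.160.0.0/12 (118.160.0.0 - 118.175.255.255) -> Router R
  118.168.0.0/13 (118.168.0.0 - 118.175.255.255) -> Router N
  118.171.176.0/20 (118.171.176.0 - 118.171.191.255) -> Router H
More-specific entries that do NOT match:
  118.171.182.232/30 (118.171.182.232 - 118.171.182.235) does not contain 118.171.182.105
  118.171.182.64/28 (118.171.182.64 - 118.171.182.79) does not contain 118.171.182.105
  118.171.182.112/28 (118.171.182.112 - 118.171.182.127) does not contain 118.171.182.105
  118.171.183.96/27 (118.171.183.96 - 118.171.183.127) does not contain 118.171.182.105
  118.171.178.64/26 (118.171.178.64 - 118.171.178.127) does not contain 118.171.182.105
  118.171.164.0/22 (118.171.164.0 - 118.171.167.255) does not contain 118.171.182.105
Longest matching prefix is /20 -> next hop Router H.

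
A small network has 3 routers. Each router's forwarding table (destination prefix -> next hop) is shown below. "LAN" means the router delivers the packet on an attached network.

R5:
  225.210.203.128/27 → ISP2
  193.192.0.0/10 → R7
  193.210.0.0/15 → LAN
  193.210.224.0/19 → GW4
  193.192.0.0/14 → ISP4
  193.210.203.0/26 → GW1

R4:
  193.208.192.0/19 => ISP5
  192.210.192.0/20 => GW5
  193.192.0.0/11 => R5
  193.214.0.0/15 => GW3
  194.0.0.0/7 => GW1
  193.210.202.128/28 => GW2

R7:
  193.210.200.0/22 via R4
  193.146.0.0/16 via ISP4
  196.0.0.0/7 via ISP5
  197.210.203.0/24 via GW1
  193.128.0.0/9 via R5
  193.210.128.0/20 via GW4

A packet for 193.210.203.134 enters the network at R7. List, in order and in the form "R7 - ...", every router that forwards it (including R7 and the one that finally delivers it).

At R7: longest match for 193.210.203.134 is 193.210.200.0/22 -> R4
At R4: longest match for 193.210.203.134 is 193.192.0.0/11 -> R5
At R5: longest match for 193.210.203.134 is 193.210.0.0/15 -> LAN

R7 - R4 - R5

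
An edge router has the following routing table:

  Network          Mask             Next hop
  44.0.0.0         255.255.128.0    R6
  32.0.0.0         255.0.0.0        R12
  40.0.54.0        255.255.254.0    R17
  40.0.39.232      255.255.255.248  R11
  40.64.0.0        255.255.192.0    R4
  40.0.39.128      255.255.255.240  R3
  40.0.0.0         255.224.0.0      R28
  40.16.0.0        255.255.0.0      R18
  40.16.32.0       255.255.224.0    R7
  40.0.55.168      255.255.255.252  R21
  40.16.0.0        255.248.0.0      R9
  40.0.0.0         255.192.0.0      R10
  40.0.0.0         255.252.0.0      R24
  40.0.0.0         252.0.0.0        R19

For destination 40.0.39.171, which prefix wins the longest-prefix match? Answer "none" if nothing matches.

40.0.0.0/14

Entries matching 40.0.39.171:
  40.0.0.0/6 (40.0.0.0 - 43.255.255.255)
  40.0.0.0/10 (40.0.0.0 - 40.63.255.255)
  40.0.0.0/11 (40.0.0.0 - 40.31.255.255)
  40.0.0.0/14 (40.0.0.0 - 40.3.255.255)
Most specific is 40.0.0.0/14.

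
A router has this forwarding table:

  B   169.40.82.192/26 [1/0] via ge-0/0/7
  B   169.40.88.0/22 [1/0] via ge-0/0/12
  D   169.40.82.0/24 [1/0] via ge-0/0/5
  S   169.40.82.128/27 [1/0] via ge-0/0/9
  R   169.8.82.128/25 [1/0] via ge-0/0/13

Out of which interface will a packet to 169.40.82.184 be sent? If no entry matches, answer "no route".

ge-0/0/5

Routes whose prefix contains 169.40.82.184:
  169.40.82.0/24 (169.40.82.0 - 169.40.82.255) -> ge-0/0/5
More-specific entries that do NOT match:
  169.40.82.128/27 (169.40.82.128 - 169.40.82.159) does not contain 169.40.82.184
  169.40.82.192/26 (169.40.82.192 - 169.40.82.255) does not contain 169.40.82.184
  169.8.82.128/25 (169.8.82.128 - 169.8.82.255) does not contain 169.40.82.184
Longest matching prefix is /24 -> interface ge-0/0/5.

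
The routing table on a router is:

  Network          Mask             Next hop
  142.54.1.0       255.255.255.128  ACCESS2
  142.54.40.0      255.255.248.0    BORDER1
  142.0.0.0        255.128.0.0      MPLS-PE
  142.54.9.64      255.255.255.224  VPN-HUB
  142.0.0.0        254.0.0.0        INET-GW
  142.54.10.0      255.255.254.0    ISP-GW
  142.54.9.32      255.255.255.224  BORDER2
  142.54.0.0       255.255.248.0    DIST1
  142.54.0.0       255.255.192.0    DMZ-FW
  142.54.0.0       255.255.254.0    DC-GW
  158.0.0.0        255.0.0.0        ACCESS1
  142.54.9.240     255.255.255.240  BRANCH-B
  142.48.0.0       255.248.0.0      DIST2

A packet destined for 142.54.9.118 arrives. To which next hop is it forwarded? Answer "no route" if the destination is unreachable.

DMZ-FW

Routes whose prefix contains 142.54.9.118:
  142.0.0.0/7 (142.0.0.0 - 143.255.255.255) -> INET-GW
  142.0.0.0/9 (142.0.0.0 - 142.127.255.255) -> MPLS-PE
  142.48.0.0/13 (142.48.0.0 - 142.55.255.255) -> DIST2
  142.54.0.0/18 (142.54.0.0 - 142.54.63.255) -> DMZ-FW
More-specific entries that do NOT match:
  142.54.9.240/28 (142.54.9.240 - 142.54.9.255) does not contain 142.54.9.118
  142.54.9.64/27 (142.54.9.64 - 142.54.9.95) does not contain 142.54.9.118
  142.54.9.32/27 (142.54.9.32 - 142.54.9.63) does not contain 142.54.9.118
  142.54.1.0/25 (142.54.1.0 - 142.54.1.127) does not contain 142.54.9.118
  142.54.10.0/23 (142.54.10.0 - 142.54.11.255) does not contain 142.54.9.118
  142.54.0.0/23 (142.54.0.0 - 142.54.1.255) does not contain 142.54.9.118
  142.54.40.0/21 (142.54.40.0 - 142.54.47.255) does not contain 142.54.9.118
  142.54.0.0/21 (142.54.0.0 - 142.54.7.255) does not contain 142.54.9.118
Longest matching prefix is /18 -> next hop DMZ-FW.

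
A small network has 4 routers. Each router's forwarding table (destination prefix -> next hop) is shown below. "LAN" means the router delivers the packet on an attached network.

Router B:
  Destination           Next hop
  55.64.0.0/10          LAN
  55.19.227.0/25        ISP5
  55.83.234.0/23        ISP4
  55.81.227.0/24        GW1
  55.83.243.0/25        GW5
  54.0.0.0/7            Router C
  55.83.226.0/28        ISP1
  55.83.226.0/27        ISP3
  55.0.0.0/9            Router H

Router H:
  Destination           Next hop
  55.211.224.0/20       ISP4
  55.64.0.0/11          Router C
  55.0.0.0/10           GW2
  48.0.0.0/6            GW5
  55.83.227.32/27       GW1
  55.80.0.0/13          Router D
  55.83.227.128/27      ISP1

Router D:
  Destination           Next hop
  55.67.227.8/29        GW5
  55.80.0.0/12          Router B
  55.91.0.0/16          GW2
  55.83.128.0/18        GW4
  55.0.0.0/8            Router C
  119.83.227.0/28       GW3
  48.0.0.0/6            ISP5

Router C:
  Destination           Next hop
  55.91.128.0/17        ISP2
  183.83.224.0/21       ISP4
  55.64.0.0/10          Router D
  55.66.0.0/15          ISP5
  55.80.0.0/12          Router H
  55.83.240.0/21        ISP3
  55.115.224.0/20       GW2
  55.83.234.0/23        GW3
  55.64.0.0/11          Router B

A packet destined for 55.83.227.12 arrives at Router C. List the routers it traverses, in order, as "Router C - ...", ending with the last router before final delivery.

At Router C: longest match for 55.83.227.12 is 55.80.0.0/12 -> Router H
At Router H: longest match for 55.83.227.12 is 55.80.0.0/13 -> Router D
At Router D: longest match for 55.83.227.12 is 55.80.0.0/12 -> Router B
At Router B: longest match for 55.83.227.12 is 55.64.0.0/10 -> LAN

Router C - Router H - Router D - Router B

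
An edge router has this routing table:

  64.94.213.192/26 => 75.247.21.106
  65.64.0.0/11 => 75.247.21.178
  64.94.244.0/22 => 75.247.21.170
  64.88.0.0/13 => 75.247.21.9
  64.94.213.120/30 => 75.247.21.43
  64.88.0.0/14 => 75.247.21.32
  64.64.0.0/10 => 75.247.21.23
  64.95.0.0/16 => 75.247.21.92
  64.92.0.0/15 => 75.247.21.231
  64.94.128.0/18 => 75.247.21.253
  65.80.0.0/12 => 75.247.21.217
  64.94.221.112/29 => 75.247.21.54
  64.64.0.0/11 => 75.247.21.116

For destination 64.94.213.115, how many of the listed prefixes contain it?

3

Prefixes containing 64.94.213.115:
  64.64.0.0/10 (64.64.0.0 - 64.127.255.255)
  64.64.0.0/11 (64.64.0.0 - 64.95.255.255)
  64.88.0.0/13 (64.88.0.0 - 64.95.255.255)
Total matching entries: 3.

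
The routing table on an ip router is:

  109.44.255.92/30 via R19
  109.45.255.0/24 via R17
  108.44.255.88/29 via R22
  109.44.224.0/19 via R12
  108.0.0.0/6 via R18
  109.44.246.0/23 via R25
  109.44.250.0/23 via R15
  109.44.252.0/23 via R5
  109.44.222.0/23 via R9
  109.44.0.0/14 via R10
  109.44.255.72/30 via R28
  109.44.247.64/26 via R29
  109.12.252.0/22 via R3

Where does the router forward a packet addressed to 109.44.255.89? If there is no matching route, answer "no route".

Routes whose prefix contains 109.44.255.89:
  108.0.0.0/6 (108.0.0.0 - 111.255.255.255) -> R18
  109.44.0.0/14 (109.44.0.0 - 109.47.255.255) -> R10
  109.44.224.0/19 (109.44.224.0 - 109.44.255.255) -> R12
More-specific entries that do NOT match:
  109.44.255.92/30 (109.44.255.92 - 109.44.255.95) does not contain 109.44.255.89
  109.44.255.72/30 (109.44.255.72 - 109.44.255.75) does not contain 109.44.255.89
  108.44.255.88/29 (108.44.255.88 - 108.44.255.95) does not contain 109.44.255.89
  109.44.247.64/26 (109.44.247.64 - 109.44.247.127) does not contain 109.44.255.89
  109.45.255.0/24 (109.45.255.0 - 109.45.255.255) does not contain 109.44.255.89
  109.44.246.0/23 (109.44.246.0 - 109.44.247.255) does not contain 109.44.255.89
  109.44.250.0/23 (109.44.250.0 - 109.44.251.255) does not contain 109.44.255.89
  109.44.252.0/23 (109.44.252.0 - 109.44.253.255) does not contain 109.44.255.89
  109.44.222.0/23 (109.44.222.0 - 109.44.223.255) does not contain 109.44.255.89
  109.12.252.0/22 (109.12.252.0 - 109.12.255.255) does not contain 109.44.255.89
Longest matching prefix is /19 -> next hop R12.

R12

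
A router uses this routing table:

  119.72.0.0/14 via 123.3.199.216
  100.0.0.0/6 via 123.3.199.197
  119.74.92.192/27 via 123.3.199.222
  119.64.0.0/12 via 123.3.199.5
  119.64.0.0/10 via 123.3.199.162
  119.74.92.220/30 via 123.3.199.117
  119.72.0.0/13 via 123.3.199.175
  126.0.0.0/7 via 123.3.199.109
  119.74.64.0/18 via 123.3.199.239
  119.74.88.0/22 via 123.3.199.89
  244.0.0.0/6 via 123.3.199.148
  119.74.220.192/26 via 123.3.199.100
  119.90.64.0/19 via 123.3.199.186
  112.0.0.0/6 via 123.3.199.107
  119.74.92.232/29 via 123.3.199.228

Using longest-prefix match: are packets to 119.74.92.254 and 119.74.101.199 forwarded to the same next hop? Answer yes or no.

yes

119.74.92.254: longest match 119.74.64.0/18 -> 123.3.199.239
119.74.101.199: longest match 119.74.64.0/18 -> 123.3.199.239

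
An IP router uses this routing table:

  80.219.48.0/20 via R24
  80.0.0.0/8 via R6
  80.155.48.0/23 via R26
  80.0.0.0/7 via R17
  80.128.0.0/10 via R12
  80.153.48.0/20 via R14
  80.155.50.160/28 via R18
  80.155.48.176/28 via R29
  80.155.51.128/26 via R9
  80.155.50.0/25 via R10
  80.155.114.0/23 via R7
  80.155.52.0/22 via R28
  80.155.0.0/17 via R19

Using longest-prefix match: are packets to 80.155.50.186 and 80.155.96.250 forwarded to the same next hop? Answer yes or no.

yes

80.155.50.186: longest match 80.155.0.0/17 -> R19
80.155.96.250: longest match 80.155.0.0/17 -> R19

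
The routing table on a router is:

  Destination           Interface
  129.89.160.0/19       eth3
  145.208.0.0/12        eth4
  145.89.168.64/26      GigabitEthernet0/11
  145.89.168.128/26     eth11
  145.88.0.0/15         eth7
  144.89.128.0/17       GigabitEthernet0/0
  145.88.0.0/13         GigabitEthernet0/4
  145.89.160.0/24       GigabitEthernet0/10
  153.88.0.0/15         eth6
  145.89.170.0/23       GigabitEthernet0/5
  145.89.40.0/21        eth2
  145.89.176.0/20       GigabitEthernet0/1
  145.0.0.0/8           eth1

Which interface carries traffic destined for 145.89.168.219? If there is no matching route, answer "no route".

eth7

Routes whose prefix contains 145.89.168.219:
  145.0.0.0/8 (145.0.0.0 - 145.255.255.255) -> eth1
  145.88.0.0/13 (145.88.0.0 - 145.95.255.255) -> GigabitEthernet0/4
  145.88.0.0/15 (145.88.0.0 - 145.89.255.255) -> eth7
More-specific entries that do NOT match:
  145.89.168.64/26 (145.89.168.64 - 145.89.168.127) does not contain 145.89.168.219
  145.89.168.128/26 (145.89.168.128 - 145.89.168.191) does not contain 145.89.168.219
  145.89.160.0/24 (145.89.160.0 - 145.89.160.255) does not contain 145.89.168.219
  145.89.170.0/23 (145.89.170.0 - 145.89.171.255) does not contain 145.89.168.219
  145.89.40.0/21 (145.89.40.0 - 145.89.47.255) does not contain 145.89.168.219
  145.89.176.0/20 (145.89.176.0 - 145.89.191.255) does not contain 145.89.168.219
  129.89.160.0/19 (129.89.160.0 - 129.89.191.255) does not contain 145.89.168.219
  144.89.128.0/17 (144.89.128.0 - 144.89.255.255) does not contain 145.89.168.219
Longest matching prefix is /15 -> interface eth7.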